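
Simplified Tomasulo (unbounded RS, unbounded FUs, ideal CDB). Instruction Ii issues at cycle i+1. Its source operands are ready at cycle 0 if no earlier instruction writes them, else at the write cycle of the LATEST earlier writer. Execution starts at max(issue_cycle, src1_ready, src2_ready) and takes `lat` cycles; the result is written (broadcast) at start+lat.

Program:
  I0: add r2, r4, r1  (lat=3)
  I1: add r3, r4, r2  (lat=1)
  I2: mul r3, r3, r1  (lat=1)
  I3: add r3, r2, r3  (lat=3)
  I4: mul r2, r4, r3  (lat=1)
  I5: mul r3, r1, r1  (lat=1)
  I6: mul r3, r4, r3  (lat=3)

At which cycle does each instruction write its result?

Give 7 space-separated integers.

I0 add r2: issue@1 deps=(None,None) exec_start@1 write@4
I1 add r3: issue@2 deps=(None,0) exec_start@4 write@5
I2 mul r3: issue@3 deps=(1,None) exec_start@5 write@6
I3 add r3: issue@4 deps=(0,2) exec_start@6 write@9
I4 mul r2: issue@5 deps=(None,3) exec_start@9 write@10
I5 mul r3: issue@6 deps=(None,None) exec_start@6 write@7
I6 mul r3: issue@7 deps=(None,5) exec_start@7 write@10

Answer: 4 5 6 9 10 7 10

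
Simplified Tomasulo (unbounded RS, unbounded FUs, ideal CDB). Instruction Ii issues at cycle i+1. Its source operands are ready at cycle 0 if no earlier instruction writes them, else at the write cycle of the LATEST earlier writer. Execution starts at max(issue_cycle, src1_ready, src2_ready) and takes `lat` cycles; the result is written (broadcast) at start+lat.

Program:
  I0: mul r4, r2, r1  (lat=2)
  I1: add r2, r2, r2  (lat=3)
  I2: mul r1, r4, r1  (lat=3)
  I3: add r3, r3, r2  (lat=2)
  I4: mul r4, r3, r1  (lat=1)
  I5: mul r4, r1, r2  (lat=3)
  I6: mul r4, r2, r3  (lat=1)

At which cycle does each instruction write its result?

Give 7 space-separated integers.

I0 mul r4: issue@1 deps=(None,None) exec_start@1 write@3
I1 add r2: issue@2 deps=(None,None) exec_start@2 write@5
I2 mul r1: issue@3 deps=(0,None) exec_start@3 write@6
I3 add r3: issue@4 deps=(None,1) exec_start@5 write@7
I4 mul r4: issue@5 deps=(3,2) exec_start@7 write@8
I5 mul r4: issue@6 deps=(2,1) exec_start@6 write@9
I6 mul r4: issue@7 deps=(1,3) exec_start@7 write@8

Answer: 3 5 6 7 8 9 8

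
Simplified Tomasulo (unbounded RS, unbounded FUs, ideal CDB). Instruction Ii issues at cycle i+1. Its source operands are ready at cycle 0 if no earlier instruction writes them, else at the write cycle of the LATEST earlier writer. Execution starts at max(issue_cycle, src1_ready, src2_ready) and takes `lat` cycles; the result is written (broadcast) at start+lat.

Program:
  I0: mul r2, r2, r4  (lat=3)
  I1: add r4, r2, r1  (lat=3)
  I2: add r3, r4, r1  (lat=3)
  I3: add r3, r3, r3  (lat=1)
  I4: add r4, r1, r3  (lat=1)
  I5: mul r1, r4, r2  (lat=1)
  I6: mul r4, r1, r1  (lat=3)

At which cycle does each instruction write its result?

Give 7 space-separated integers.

I0 mul r2: issue@1 deps=(None,None) exec_start@1 write@4
I1 add r4: issue@2 deps=(0,None) exec_start@4 write@7
I2 add r3: issue@3 deps=(1,None) exec_start@7 write@10
I3 add r3: issue@4 deps=(2,2) exec_start@10 write@11
I4 add r4: issue@5 deps=(None,3) exec_start@11 write@12
I5 mul r1: issue@6 deps=(4,0) exec_start@12 write@13
I6 mul r4: issue@7 deps=(5,5) exec_start@13 write@16

Answer: 4 7 10 11 12 13 16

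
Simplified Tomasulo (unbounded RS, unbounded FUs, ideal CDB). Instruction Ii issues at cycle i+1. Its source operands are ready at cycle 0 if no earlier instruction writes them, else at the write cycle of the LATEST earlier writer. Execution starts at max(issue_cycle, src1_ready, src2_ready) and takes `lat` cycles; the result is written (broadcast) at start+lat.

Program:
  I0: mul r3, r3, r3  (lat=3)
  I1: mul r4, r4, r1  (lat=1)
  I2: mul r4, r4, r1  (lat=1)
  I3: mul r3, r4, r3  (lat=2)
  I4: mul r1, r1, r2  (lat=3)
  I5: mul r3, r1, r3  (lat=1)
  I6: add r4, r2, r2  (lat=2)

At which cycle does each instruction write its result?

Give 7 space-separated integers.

I0 mul r3: issue@1 deps=(None,None) exec_start@1 write@4
I1 mul r4: issue@2 deps=(None,None) exec_start@2 write@3
I2 mul r4: issue@3 deps=(1,None) exec_start@3 write@4
I3 mul r3: issue@4 deps=(2,0) exec_start@4 write@6
I4 mul r1: issue@5 deps=(None,None) exec_start@5 write@8
I5 mul r3: issue@6 deps=(4,3) exec_start@8 write@9
I6 add r4: issue@7 deps=(None,None) exec_start@7 write@9

Answer: 4 3 4 6 8 9 9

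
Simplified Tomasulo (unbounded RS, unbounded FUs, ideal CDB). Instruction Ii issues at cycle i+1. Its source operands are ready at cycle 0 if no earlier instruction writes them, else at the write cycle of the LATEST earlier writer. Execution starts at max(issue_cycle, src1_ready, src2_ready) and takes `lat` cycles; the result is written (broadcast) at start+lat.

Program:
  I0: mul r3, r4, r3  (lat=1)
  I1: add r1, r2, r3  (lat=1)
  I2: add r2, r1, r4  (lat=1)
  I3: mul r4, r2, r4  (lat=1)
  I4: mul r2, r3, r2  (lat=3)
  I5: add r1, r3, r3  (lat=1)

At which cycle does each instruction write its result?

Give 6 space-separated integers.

Answer: 2 3 4 5 8 7

Derivation:
I0 mul r3: issue@1 deps=(None,None) exec_start@1 write@2
I1 add r1: issue@2 deps=(None,0) exec_start@2 write@3
I2 add r2: issue@3 deps=(1,None) exec_start@3 write@4
I3 mul r4: issue@4 deps=(2,None) exec_start@4 write@5
I4 mul r2: issue@5 deps=(0,2) exec_start@5 write@8
I5 add r1: issue@6 deps=(0,0) exec_start@6 write@7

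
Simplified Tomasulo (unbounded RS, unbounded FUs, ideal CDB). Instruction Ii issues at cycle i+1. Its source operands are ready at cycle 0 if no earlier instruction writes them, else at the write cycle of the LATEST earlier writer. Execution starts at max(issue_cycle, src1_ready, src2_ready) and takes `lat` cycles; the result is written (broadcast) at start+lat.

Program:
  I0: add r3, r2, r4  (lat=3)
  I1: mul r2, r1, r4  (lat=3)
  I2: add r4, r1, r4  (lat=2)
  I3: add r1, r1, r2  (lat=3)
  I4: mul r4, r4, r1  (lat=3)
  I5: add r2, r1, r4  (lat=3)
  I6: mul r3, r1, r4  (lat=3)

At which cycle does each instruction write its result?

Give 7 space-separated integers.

I0 add r3: issue@1 deps=(None,None) exec_start@1 write@4
I1 mul r2: issue@2 deps=(None,None) exec_start@2 write@5
I2 add r4: issue@3 deps=(None,None) exec_start@3 write@5
I3 add r1: issue@4 deps=(None,1) exec_start@5 write@8
I4 mul r4: issue@5 deps=(2,3) exec_start@8 write@11
I5 add r2: issue@6 deps=(3,4) exec_start@11 write@14
I6 mul r3: issue@7 deps=(3,4) exec_start@11 write@14

Answer: 4 5 5 8 11 14 14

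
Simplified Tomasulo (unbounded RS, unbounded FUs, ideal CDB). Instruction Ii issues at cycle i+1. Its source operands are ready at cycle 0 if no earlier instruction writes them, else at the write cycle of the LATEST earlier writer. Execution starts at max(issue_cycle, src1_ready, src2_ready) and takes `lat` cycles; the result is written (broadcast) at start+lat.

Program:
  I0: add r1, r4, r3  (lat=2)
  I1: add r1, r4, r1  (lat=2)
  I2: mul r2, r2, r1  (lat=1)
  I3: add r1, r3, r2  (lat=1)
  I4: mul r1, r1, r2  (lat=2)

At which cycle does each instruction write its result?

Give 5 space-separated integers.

I0 add r1: issue@1 deps=(None,None) exec_start@1 write@3
I1 add r1: issue@2 deps=(None,0) exec_start@3 write@5
I2 mul r2: issue@3 deps=(None,1) exec_start@5 write@6
I3 add r1: issue@4 deps=(None,2) exec_start@6 write@7
I4 mul r1: issue@5 deps=(3,2) exec_start@7 write@9

Answer: 3 5 6 7 9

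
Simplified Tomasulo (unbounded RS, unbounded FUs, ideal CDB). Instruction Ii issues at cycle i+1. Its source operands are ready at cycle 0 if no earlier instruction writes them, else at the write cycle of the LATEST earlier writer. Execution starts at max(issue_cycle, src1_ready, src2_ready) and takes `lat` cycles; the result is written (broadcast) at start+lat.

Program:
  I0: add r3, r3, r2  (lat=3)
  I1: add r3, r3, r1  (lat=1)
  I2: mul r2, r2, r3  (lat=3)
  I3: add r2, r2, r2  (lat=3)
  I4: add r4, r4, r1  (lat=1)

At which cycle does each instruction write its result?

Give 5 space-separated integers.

I0 add r3: issue@1 deps=(None,None) exec_start@1 write@4
I1 add r3: issue@2 deps=(0,None) exec_start@4 write@5
I2 mul r2: issue@3 deps=(None,1) exec_start@5 write@8
I3 add r2: issue@4 deps=(2,2) exec_start@8 write@11
I4 add r4: issue@5 deps=(None,None) exec_start@5 write@6

Answer: 4 5 8 11 6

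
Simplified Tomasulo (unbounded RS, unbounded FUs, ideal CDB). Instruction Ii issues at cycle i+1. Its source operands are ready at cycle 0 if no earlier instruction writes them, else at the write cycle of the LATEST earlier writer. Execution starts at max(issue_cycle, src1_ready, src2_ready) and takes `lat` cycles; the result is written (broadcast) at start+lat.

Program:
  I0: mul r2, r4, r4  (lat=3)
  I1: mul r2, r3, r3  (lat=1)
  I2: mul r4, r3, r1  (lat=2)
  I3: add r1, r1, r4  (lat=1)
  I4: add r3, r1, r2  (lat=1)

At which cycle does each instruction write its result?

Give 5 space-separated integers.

Answer: 4 3 5 6 7

Derivation:
I0 mul r2: issue@1 deps=(None,None) exec_start@1 write@4
I1 mul r2: issue@2 deps=(None,None) exec_start@2 write@3
I2 mul r4: issue@3 deps=(None,None) exec_start@3 write@5
I3 add r1: issue@4 deps=(None,2) exec_start@5 write@6
I4 add r3: issue@5 deps=(3,1) exec_start@6 write@7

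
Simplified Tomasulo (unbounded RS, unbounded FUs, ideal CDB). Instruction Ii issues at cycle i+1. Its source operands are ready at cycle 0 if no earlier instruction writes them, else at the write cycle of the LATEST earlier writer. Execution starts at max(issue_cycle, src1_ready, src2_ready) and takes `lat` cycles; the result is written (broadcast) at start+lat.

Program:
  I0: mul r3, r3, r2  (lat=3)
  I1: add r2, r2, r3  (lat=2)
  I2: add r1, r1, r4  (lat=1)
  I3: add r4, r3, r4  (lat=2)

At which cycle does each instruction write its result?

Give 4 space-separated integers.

Answer: 4 6 4 6

Derivation:
I0 mul r3: issue@1 deps=(None,None) exec_start@1 write@4
I1 add r2: issue@2 deps=(None,0) exec_start@4 write@6
I2 add r1: issue@3 deps=(None,None) exec_start@3 write@4
I3 add r4: issue@4 deps=(0,None) exec_start@4 write@6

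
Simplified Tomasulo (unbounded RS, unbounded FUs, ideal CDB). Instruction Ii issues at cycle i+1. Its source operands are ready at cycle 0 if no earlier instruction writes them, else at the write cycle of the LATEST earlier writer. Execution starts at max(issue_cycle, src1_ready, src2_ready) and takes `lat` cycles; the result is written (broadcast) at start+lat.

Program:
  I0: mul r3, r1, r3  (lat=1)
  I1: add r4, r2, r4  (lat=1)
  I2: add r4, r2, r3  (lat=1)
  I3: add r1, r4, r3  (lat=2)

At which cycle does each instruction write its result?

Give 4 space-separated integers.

Answer: 2 3 4 6

Derivation:
I0 mul r3: issue@1 deps=(None,None) exec_start@1 write@2
I1 add r4: issue@2 deps=(None,None) exec_start@2 write@3
I2 add r4: issue@3 deps=(None,0) exec_start@3 write@4
I3 add r1: issue@4 deps=(2,0) exec_start@4 write@6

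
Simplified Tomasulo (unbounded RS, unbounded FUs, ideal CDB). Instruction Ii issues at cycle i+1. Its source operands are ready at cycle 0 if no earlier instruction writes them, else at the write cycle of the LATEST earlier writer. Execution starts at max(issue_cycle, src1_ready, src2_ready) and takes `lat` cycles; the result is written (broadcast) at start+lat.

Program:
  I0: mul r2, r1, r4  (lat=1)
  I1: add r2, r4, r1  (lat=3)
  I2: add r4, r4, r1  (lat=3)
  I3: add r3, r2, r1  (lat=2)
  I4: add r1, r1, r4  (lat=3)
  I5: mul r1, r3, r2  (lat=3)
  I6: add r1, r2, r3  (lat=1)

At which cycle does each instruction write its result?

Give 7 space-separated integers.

Answer: 2 5 6 7 9 10 8

Derivation:
I0 mul r2: issue@1 deps=(None,None) exec_start@1 write@2
I1 add r2: issue@2 deps=(None,None) exec_start@2 write@5
I2 add r4: issue@3 deps=(None,None) exec_start@3 write@6
I3 add r3: issue@4 deps=(1,None) exec_start@5 write@7
I4 add r1: issue@5 deps=(None,2) exec_start@6 write@9
I5 mul r1: issue@6 deps=(3,1) exec_start@7 write@10
I6 add r1: issue@7 deps=(1,3) exec_start@7 write@8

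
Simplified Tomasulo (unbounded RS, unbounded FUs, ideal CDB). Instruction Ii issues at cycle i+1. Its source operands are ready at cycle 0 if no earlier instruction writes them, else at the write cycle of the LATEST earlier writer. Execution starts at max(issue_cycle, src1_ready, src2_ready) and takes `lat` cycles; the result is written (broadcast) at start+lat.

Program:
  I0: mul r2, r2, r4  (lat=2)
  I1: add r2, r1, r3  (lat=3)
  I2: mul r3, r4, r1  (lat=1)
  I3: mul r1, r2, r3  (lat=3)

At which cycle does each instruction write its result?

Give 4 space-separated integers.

I0 mul r2: issue@1 deps=(None,None) exec_start@1 write@3
I1 add r2: issue@2 deps=(None,None) exec_start@2 write@5
I2 mul r3: issue@3 deps=(None,None) exec_start@3 write@4
I3 mul r1: issue@4 deps=(1,2) exec_start@5 write@8

Answer: 3 5 4 8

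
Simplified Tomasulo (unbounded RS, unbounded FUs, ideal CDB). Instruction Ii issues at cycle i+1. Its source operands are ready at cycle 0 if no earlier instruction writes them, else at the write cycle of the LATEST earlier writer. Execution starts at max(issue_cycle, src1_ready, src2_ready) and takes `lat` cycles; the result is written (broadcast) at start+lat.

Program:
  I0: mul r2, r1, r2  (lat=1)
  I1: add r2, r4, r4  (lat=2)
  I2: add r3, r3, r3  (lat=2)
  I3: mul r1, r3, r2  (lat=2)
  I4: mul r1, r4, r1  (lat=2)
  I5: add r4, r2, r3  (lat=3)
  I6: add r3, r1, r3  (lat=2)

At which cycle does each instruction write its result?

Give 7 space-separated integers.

I0 mul r2: issue@1 deps=(None,None) exec_start@1 write@2
I1 add r2: issue@2 deps=(None,None) exec_start@2 write@4
I2 add r3: issue@3 deps=(None,None) exec_start@3 write@5
I3 mul r1: issue@4 deps=(2,1) exec_start@5 write@7
I4 mul r1: issue@5 deps=(None,3) exec_start@7 write@9
I5 add r4: issue@6 deps=(1,2) exec_start@6 write@9
I6 add r3: issue@7 deps=(4,2) exec_start@9 write@11

Answer: 2 4 5 7 9 9 11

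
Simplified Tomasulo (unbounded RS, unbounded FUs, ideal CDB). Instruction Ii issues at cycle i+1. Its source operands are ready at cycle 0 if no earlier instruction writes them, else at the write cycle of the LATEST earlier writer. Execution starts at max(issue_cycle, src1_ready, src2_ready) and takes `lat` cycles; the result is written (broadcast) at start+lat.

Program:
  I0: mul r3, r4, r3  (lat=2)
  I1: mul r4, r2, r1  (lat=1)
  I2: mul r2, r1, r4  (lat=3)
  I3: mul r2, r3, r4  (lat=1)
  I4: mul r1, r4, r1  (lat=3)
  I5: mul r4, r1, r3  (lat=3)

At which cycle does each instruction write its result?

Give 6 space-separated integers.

I0 mul r3: issue@1 deps=(None,None) exec_start@1 write@3
I1 mul r4: issue@2 deps=(None,None) exec_start@2 write@3
I2 mul r2: issue@3 deps=(None,1) exec_start@3 write@6
I3 mul r2: issue@4 deps=(0,1) exec_start@4 write@5
I4 mul r1: issue@5 deps=(1,None) exec_start@5 write@8
I5 mul r4: issue@6 deps=(4,0) exec_start@8 write@11

Answer: 3 3 6 5 8 11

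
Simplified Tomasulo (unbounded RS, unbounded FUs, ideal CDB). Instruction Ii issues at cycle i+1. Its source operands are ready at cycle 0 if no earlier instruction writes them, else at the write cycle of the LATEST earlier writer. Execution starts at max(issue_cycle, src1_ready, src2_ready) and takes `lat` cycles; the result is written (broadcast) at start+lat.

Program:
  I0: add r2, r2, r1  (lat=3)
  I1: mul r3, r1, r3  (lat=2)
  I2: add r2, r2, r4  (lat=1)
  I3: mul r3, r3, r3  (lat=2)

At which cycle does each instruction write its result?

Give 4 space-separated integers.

I0 add r2: issue@1 deps=(None,None) exec_start@1 write@4
I1 mul r3: issue@2 deps=(None,None) exec_start@2 write@4
I2 add r2: issue@3 deps=(0,None) exec_start@4 write@5
I3 mul r3: issue@4 deps=(1,1) exec_start@4 write@6

Answer: 4 4 5 6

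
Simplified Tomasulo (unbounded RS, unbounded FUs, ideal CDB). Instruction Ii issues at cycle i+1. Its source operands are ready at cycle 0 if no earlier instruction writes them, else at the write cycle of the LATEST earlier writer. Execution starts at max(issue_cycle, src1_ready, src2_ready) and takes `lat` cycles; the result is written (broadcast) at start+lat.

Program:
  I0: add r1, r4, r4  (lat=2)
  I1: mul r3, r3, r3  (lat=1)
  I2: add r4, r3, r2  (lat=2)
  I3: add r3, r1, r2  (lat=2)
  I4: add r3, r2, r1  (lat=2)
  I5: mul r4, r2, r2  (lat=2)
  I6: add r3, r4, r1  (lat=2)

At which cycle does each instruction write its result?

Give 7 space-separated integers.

Answer: 3 3 5 6 7 8 10

Derivation:
I0 add r1: issue@1 deps=(None,None) exec_start@1 write@3
I1 mul r3: issue@2 deps=(None,None) exec_start@2 write@3
I2 add r4: issue@3 deps=(1,None) exec_start@3 write@5
I3 add r3: issue@4 deps=(0,None) exec_start@4 write@6
I4 add r3: issue@5 deps=(None,0) exec_start@5 write@7
I5 mul r4: issue@6 deps=(None,None) exec_start@6 write@8
I6 add r3: issue@7 deps=(5,0) exec_start@8 write@10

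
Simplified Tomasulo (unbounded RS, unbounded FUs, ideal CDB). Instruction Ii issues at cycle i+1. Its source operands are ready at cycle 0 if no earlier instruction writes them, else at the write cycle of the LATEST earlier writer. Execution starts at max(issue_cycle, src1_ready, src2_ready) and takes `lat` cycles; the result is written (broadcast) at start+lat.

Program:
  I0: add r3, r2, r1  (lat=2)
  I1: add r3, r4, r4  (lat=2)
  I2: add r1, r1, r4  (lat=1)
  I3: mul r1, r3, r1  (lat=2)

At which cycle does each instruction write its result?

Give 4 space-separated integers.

I0 add r3: issue@1 deps=(None,None) exec_start@1 write@3
I1 add r3: issue@2 deps=(None,None) exec_start@2 write@4
I2 add r1: issue@3 deps=(None,None) exec_start@3 write@4
I3 mul r1: issue@4 deps=(1,2) exec_start@4 write@6

Answer: 3 4 4 6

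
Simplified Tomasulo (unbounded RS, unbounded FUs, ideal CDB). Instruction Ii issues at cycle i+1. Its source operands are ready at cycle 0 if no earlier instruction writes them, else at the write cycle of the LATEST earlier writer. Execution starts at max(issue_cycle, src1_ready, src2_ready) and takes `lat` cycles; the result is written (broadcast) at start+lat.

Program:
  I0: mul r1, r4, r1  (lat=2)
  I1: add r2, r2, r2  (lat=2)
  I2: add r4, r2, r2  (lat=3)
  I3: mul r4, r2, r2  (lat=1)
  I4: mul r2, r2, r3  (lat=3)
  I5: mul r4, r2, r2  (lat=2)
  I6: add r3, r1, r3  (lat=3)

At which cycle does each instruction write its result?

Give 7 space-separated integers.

Answer: 3 4 7 5 8 10 10

Derivation:
I0 mul r1: issue@1 deps=(None,None) exec_start@1 write@3
I1 add r2: issue@2 deps=(None,None) exec_start@2 write@4
I2 add r4: issue@3 deps=(1,1) exec_start@4 write@7
I3 mul r4: issue@4 deps=(1,1) exec_start@4 write@5
I4 mul r2: issue@5 deps=(1,None) exec_start@5 write@8
I5 mul r4: issue@6 deps=(4,4) exec_start@8 write@10
I6 add r3: issue@7 deps=(0,None) exec_start@7 write@10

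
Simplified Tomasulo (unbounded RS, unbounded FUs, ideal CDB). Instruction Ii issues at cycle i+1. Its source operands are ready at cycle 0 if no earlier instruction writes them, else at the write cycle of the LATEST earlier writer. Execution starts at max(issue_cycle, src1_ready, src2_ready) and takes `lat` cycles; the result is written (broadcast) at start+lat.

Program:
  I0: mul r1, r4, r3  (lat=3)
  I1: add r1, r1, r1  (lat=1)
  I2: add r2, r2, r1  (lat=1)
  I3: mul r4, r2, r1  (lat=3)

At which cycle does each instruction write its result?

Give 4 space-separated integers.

I0 mul r1: issue@1 deps=(None,None) exec_start@1 write@4
I1 add r1: issue@2 deps=(0,0) exec_start@4 write@5
I2 add r2: issue@3 deps=(None,1) exec_start@5 write@6
I3 mul r4: issue@4 deps=(2,1) exec_start@6 write@9

Answer: 4 5 6 9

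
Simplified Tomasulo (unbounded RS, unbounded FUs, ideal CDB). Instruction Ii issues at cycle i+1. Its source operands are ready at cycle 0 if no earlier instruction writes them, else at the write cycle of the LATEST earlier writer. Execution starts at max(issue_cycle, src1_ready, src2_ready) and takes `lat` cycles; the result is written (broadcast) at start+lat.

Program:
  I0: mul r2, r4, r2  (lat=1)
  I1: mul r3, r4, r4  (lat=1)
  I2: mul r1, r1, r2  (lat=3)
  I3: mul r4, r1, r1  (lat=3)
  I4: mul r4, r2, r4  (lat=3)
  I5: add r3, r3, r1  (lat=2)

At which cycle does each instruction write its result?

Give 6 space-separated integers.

Answer: 2 3 6 9 12 8

Derivation:
I0 mul r2: issue@1 deps=(None,None) exec_start@1 write@2
I1 mul r3: issue@2 deps=(None,None) exec_start@2 write@3
I2 mul r1: issue@3 deps=(None,0) exec_start@3 write@6
I3 mul r4: issue@4 deps=(2,2) exec_start@6 write@9
I4 mul r4: issue@5 deps=(0,3) exec_start@9 write@12
I5 add r3: issue@6 deps=(1,2) exec_start@6 write@8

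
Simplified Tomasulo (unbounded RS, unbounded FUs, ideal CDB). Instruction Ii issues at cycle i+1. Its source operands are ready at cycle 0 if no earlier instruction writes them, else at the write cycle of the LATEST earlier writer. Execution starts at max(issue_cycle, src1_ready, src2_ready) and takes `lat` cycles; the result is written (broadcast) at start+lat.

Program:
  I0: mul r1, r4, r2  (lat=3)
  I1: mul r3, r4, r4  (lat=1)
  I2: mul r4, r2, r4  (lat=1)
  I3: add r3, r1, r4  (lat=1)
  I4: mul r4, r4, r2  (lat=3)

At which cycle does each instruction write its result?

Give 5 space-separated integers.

I0 mul r1: issue@1 deps=(None,None) exec_start@1 write@4
I1 mul r3: issue@2 deps=(None,None) exec_start@2 write@3
I2 mul r4: issue@3 deps=(None,None) exec_start@3 write@4
I3 add r3: issue@4 deps=(0,2) exec_start@4 write@5
I4 mul r4: issue@5 deps=(2,None) exec_start@5 write@8

Answer: 4 3 4 5 8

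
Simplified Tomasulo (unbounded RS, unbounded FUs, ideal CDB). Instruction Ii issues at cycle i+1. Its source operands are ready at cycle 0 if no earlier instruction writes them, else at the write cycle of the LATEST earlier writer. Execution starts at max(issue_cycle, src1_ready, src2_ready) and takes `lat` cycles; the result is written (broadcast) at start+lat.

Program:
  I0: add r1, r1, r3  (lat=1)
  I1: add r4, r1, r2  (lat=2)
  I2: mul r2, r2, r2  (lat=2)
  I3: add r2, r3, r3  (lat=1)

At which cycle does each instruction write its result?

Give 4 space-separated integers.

I0 add r1: issue@1 deps=(None,None) exec_start@1 write@2
I1 add r4: issue@2 deps=(0,None) exec_start@2 write@4
I2 mul r2: issue@3 deps=(None,None) exec_start@3 write@5
I3 add r2: issue@4 deps=(None,None) exec_start@4 write@5

Answer: 2 4 5 5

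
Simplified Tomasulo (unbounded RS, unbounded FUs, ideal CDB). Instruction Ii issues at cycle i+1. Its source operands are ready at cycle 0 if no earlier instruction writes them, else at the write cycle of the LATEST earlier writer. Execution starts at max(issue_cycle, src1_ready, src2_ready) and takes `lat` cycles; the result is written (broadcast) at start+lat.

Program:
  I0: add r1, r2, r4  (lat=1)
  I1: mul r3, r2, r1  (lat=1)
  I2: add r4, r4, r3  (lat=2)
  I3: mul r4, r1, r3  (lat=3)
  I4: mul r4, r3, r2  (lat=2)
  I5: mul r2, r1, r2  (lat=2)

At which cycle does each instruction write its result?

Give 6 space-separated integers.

I0 add r1: issue@1 deps=(None,None) exec_start@1 write@2
I1 mul r3: issue@2 deps=(None,0) exec_start@2 write@3
I2 add r4: issue@3 deps=(None,1) exec_start@3 write@5
I3 mul r4: issue@4 deps=(0,1) exec_start@4 write@7
I4 mul r4: issue@5 deps=(1,None) exec_start@5 write@7
I5 mul r2: issue@6 deps=(0,None) exec_start@6 write@8

Answer: 2 3 5 7 7 8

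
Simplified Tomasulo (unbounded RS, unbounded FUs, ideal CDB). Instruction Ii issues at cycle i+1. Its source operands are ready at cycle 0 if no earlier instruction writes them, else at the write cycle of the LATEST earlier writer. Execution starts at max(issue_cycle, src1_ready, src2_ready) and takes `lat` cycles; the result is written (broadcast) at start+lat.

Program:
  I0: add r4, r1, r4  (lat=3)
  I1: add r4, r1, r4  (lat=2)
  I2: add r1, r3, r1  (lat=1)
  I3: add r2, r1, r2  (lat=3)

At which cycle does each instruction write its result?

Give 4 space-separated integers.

Answer: 4 6 4 7

Derivation:
I0 add r4: issue@1 deps=(None,None) exec_start@1 write@4
I1 add r4: issue@2 deps=(None,0) exec_start@4 write@6
I2 add r1: issue@3 deps=(None,None) exec_start@3 write@4
I3 add r2: issue@4 deps=(2,None) exec_start@4 write@7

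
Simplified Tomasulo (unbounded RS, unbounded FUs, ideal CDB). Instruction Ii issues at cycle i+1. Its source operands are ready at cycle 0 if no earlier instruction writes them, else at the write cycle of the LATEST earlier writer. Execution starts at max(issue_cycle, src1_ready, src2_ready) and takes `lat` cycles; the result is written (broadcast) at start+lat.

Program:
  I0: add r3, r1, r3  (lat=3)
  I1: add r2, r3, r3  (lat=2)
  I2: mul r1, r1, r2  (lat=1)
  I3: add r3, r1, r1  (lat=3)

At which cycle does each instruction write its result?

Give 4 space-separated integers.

I0 add r3: issue@1 deps=(None,None) exec_start@1 write@4
I1 add r2: issue@2 deps=(0,0) exec_start@4 write@6
I2 mul r1: issue@3 deps=(None,1) exec_start@6 write@7
I3 add r3: issue@4 deps=(2,2) exec_start@7 write@10

Answer: 4 6 7 10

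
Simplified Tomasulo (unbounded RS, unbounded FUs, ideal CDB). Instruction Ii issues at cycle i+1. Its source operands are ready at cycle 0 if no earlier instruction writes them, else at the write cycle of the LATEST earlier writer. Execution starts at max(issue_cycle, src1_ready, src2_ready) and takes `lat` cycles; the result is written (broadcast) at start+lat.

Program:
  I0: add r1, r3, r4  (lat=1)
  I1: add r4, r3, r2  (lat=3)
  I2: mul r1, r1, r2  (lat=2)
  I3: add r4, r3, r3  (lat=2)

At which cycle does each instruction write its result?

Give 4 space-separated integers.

I0 add r1: issue@1 deps=(None,None) exec_start@1 write@2
I1 add r4: issue@2 deps=(None,None) exec_start@2 write@5
I2 mul r1: issue@3 deps=(0,None) exec_start@3 write@5
I3 add r4: issue@4 deps=(None,None) exec_start@4 write@6

Answer: 2 5 5 6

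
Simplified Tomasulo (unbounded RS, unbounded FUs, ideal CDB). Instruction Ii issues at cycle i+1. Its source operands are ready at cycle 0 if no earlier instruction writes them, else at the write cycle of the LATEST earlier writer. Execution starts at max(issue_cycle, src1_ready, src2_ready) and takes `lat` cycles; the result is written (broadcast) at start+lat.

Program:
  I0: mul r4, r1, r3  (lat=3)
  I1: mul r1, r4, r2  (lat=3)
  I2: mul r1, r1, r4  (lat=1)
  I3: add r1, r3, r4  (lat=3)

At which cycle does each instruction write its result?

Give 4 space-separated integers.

Answer: 4 7 8 7

Derivation:
I0 mul r4: issue@1 deps=(None,None) exec_start@1 write@4
I1 mul r1: issue@2 deps=(0,None) exec_start@4 write@7
I2 mul r1: issue@3 deps=(1,0) exec_start@7 write@8
I3 add r1: issue@4 deps=(None,0) exec_start@4 write@7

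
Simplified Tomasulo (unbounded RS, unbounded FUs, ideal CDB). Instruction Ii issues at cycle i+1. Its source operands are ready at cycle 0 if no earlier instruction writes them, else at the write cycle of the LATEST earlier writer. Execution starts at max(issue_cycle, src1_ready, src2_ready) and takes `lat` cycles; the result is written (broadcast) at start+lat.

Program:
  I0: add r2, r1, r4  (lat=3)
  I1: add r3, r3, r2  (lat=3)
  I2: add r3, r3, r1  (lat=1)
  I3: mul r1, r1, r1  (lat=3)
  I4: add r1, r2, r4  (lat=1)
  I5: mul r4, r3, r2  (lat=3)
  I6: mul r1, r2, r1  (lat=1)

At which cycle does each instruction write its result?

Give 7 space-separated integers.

Answer: 4 7 8 7 6 11 8

Derivation:
I0 add r2: issue@1 deps=(None,None) exec_start@1 write@4
I1 add r3: issue@2 deps=(None,0) exec_start@4 write@7
I2 add r3: issue@3 deps=(1,None) exec_start@7 write@8
I3 mul r1: issue@4 deps=(None,None) exec_start@4 write@7
I4 add r1: issue@5 deps=(0,None) exec_start@5 write@6
I5 mul r4: issue@6 deps=(2,0) exec_start@8 write@11
I6 mul r1: issue@7 deps=(0,4) exec_start@7 write@8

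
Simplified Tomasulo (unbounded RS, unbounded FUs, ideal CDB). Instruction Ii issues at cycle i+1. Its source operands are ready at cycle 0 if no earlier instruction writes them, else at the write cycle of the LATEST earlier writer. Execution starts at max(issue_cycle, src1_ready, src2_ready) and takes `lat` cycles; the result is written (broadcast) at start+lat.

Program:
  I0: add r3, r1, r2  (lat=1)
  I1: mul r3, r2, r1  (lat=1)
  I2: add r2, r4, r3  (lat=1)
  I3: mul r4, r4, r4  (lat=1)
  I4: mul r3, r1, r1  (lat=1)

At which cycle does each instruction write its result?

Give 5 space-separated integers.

Answer: 2 3 4 5 6

Derivation:
I0 add r3: issue@1 deps=(None,None) exec_start@1 write@2
I1 mul r3: issue@2 deps=(None,None) exec_start@2 write@3
I2 add r2: issue@3 deps=(None,1) exec_start@3 write@4
I3 mul r4: issue@4 deps=(None,None) exec_start@4 write@5
I4 mul r3: issue@5 deps=(None,None) exec_start@5 write@6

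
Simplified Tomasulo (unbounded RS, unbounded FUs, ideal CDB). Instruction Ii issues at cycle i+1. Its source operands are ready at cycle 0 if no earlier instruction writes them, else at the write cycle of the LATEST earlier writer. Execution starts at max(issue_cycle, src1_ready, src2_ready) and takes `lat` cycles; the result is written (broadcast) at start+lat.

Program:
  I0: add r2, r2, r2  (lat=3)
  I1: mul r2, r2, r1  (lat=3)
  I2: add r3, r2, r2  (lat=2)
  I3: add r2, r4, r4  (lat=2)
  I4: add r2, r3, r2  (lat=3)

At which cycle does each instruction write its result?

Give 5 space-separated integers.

Answer: 4 7 9 6 12

Derivation:
I0 add r2: issue@1 deps=(None,None) exec_start@1 write@4
I1 mul r2: issue@2 deps=(0,None) exec_start@4 write@7
I2 add r3: issue@3 deps=(1,1) exec_start@7 write@9
I3 add r2: issue@4 deps=(None,None) exec_start@4 write@6
I4 add r2: issue@5 deps=(2,3) exec_start@9 write@12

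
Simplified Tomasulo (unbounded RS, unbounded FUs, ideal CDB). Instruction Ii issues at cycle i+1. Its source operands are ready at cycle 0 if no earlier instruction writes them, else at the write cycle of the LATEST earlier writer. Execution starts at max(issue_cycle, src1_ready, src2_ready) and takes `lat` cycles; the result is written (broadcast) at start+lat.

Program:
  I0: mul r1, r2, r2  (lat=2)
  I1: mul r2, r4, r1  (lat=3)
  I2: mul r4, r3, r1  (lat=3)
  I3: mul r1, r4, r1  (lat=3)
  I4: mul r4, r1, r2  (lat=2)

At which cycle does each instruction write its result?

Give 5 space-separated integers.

I0 mul r1: issue@1 deps=(None,None) exec_start@1 write@3
I1 mul r2: issue@2 deps=(None,0) exec_start@3 write@6
I2 mul r4: issue@3 deps=(None,0) exec_start@3 write@6
I3 mul r1: issue@4 deps=(2,0) exec_start@6 write@9
I4 mul r4: issue@5 deps=(3,1) exec_start@9 write@11

Answer: 3 6 6 9 11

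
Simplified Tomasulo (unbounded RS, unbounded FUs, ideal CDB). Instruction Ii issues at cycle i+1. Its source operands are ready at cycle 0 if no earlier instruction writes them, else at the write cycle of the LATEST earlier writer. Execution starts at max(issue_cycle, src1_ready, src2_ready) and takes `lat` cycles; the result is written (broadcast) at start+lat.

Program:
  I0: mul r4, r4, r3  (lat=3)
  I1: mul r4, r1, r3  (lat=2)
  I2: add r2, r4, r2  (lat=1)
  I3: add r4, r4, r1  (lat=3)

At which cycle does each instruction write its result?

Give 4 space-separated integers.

I0 mul r4: issue@1 deps=(None,None) exec_start@1 write@4
I1 mul r4: issue@2 deps=(None,None) exec_start@2 write@4
I2 add r2: issue@3 deps=(1,None) exec_start@4 write@5
I3 add r4: issue@4 deps=(1,None) exec_start@4 write@7

Answer: 4 4 5 7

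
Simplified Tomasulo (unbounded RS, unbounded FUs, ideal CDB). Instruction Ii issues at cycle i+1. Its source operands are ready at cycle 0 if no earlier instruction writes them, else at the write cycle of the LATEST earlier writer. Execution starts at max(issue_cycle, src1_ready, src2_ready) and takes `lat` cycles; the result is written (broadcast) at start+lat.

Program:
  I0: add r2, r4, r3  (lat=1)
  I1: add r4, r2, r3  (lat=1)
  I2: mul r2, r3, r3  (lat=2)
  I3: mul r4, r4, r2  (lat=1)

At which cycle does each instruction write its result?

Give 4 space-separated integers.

Answer: 2 3 5 6

Derivation:
I0 add r2: issue@1 deps=(None,None) exec_start@1 write@2
I1 add r4: issue@2 deps=(0,None) exec_start@2 write@3
I2 mul r2: issue@3 deps=(None,None) exec_start@3 write@5
I3 mul r4: issue@4 deps=(1,2) exec_start@5 write@6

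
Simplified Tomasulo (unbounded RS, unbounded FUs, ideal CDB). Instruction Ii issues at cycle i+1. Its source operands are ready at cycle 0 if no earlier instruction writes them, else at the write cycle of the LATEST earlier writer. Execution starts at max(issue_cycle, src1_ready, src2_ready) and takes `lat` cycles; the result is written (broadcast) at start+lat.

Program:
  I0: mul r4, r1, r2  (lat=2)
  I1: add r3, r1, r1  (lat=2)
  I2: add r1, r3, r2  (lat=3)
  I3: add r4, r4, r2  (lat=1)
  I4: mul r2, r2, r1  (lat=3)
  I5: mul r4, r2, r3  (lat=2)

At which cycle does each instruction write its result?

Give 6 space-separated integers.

Answer: 3 4 7 5 10 12

Derivation:
I0 mul r4: issue@1 deps=(None,None) exec_start@1 write@3
I1 add r3: issue@2 deps=(None,None) exec_start@2 write@4
I2 add r1: issue@3 deps=(1,None) exec_start@4 write@7
I3 add r4: issue@4 deps=(0,None) exec_start@4 write@5
I4 mul r2: issue@5 deps=(None,2) exec_start@7 write@10
I5 mul r4: issue@6 deps=(4,1) exec_start@10 write@12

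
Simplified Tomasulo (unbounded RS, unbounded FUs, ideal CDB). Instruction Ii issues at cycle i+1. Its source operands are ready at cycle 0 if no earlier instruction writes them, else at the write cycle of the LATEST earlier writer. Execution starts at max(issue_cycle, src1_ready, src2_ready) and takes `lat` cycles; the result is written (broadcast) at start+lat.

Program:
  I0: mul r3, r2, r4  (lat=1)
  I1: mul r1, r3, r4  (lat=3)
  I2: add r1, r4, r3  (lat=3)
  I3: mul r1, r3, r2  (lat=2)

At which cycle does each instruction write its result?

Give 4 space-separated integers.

Answer: 2 5 6 6

Derivation:
I0 mul r3: issue@1 deps=(None,None) exec_start@1 write@2
I1 mul r1: issue@2 deps=(0,None) exec_start@2 write@5
I2 add r1: issue@3 deps=(None,0) exec_start@3 write@6
I3 mul r1: issue@4 deps=(0,None) exec_start@4 write@6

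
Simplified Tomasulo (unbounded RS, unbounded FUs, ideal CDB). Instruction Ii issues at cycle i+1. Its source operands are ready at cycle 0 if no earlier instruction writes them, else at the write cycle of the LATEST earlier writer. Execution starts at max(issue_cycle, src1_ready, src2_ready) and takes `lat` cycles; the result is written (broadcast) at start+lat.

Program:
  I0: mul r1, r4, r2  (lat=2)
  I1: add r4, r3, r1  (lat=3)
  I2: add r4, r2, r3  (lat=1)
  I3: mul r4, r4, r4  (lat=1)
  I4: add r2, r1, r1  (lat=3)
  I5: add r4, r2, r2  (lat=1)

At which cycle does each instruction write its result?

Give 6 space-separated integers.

I0 mul r1: issue@1 deps=(None,None) exec_start@1 write@3
I1 add r4: issue@2 deps=(None,0) exec_start@3 write@6
I2 add r4: issue@3 deps=(None,None) exec_start@3 write@4
I3 mul r4: issue@4 deps=(2,2) exec_start@4 write@5
I4 add r2: issue@5 deps=(0,0) exec_start@5 write@8
I5 add r4: issue@6 deps=(4,4) exec_start@8 write@9

Answer: 3 6 4 5 8 9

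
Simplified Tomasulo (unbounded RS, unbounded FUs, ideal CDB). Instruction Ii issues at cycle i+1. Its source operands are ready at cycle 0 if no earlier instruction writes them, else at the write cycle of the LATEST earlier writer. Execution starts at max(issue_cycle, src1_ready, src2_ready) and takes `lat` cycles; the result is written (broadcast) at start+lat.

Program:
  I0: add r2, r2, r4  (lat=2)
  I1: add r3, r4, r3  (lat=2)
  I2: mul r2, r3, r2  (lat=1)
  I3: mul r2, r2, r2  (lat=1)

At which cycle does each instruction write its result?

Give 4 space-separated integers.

Answer: 3 4 5 6

Derivation:
I0 add r2: issue@1 deps=(None,None) exec_start@1 write@3
I1 add r3: issue@2 deps=(None,None) exec_start@2 write@4
I2 mul r2: issue@3 deps=(1,0) exec_start@4 write@5
I3 mul r2: issue@4 deps=(2,2) exec_start@5 write@6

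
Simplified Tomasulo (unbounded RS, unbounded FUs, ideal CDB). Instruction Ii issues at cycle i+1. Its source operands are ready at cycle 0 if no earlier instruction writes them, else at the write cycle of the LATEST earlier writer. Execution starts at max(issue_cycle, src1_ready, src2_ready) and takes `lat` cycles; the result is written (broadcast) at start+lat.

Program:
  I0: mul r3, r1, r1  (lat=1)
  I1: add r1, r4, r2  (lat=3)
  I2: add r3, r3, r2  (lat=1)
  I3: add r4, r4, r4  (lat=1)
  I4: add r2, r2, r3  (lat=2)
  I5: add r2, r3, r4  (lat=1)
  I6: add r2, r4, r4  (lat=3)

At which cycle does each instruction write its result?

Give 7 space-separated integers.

Answer: 2 5 4 5 7 7 10

Derivation:
I0 mul r3: issue@1 deps=(None,None) exec_start@1 write@2
I1 add r1: issue@2 deps=(None,None) exec_start@2 write@5
I2 add r3: issue@3 deps=(0,None) exec_start@3 write@4
I3 add r4: issue@4 deps=(None,None) exec_start@4 write@5
I4 add r2: issue@5 deps=(None,2) exec_start@5 write@7
I5 add r2: issue@6 deps=(2,3) exec_start@6 write@7
I6 add r2: issue@7 deps=(3,3) exec_start@7 write@10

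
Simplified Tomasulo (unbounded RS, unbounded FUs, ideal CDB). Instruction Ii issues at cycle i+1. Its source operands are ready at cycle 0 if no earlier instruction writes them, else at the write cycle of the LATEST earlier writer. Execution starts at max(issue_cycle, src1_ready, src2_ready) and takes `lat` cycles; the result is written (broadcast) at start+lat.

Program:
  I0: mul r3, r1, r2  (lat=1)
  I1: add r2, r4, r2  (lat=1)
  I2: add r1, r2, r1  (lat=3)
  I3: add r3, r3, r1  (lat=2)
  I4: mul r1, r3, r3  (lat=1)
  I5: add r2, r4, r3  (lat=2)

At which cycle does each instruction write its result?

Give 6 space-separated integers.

Answer: 2 3 6 8 9 10

Derivation:
I0 mul r3: issue@1 deps=(None,None) exec_start@1 write@2
I1 add r2: issue@2 deps=(None,None) exec_start@2 write@3
I2 add r1: issue@3 deps=(1,None) exec_start@3 write@6
I3 add r3: issue@4 deps=(0,2) exec_start@6 write@8
I4 mul r1: issue@5 deps=(3,3) exec_start@8 write@9
I5 add r2: issue@6 deps=(None,3) exec_start@8 write@10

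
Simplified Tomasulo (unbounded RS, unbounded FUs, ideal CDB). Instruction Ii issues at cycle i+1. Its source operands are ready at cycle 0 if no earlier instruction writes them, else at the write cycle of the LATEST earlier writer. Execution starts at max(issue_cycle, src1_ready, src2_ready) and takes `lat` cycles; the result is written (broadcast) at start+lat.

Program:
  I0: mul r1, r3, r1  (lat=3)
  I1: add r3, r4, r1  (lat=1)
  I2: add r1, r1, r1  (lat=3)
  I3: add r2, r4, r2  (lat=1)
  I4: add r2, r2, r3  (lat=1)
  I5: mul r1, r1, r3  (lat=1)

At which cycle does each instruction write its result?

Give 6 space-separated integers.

Answer: 4 5 7 5 6 8

Derivation:
I0 mul r1: issue@1 deps=(None,None) exec_start@1 write@4
I1 add r3: issue@2 deps=(None,0) exec_start@4 write@5
I2 add r1: issue@3 deps=(0,0) exec_start@4 write@7
I3 add r2: issue@4 deps=(None,None) exec_start@4 write@5
I4 add r2: issue@5 deps=(3,1) exec_start@5 write@6
I5 mul r1: issue@6 deps=(2,1) exec_start@7 write@8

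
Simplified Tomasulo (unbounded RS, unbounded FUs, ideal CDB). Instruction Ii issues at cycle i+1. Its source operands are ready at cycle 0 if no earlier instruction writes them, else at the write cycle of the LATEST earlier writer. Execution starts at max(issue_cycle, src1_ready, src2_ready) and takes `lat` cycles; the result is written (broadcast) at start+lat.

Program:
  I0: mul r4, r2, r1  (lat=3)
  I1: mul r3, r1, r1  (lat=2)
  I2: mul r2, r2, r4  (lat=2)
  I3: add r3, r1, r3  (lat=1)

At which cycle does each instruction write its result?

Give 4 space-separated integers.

I0 mul r4: issue@1 deps=(None,None) exec_start@1 write@4
I1 mul r3: issue@2 deps=(None,None) exec_start@2 write@4
I2 mul r2: issue@3 deps=(None,0) exec_start@4 write@6
I3 add r3: issue@4 deps=(None,1) exec_start@4 write@5

Answer: 4 4 6 5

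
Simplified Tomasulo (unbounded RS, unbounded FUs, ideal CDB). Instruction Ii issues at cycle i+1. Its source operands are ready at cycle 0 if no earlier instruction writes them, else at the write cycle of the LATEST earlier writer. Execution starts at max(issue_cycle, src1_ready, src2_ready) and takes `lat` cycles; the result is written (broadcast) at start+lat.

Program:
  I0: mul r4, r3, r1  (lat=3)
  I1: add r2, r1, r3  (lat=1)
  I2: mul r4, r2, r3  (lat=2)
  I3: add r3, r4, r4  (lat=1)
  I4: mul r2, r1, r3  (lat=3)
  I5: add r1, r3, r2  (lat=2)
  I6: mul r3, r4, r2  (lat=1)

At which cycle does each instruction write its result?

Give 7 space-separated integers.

I0 mul r4: issue@1 deps=(None,None) exec_start@1 write@4
I1 add r2: issue@2 deps=(None,None) exec_start@2 write@3
I2 mul r4: issue@3 deps=(1,None) exec_start@3 write@5
I3 add r3: issue@4 deps=(2,2) exec_start@5 write@6
I4 mul r2: issue@5 deps=(None,3) exec_start@6 write@9
I5 add r1: issue@6 deps=(3,4) exec_start@9 write@11
I6 mul r3: issue@7 deps=(2,4) exec_start@9 write@10

Answer: 4 3 5 6 9 11 10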